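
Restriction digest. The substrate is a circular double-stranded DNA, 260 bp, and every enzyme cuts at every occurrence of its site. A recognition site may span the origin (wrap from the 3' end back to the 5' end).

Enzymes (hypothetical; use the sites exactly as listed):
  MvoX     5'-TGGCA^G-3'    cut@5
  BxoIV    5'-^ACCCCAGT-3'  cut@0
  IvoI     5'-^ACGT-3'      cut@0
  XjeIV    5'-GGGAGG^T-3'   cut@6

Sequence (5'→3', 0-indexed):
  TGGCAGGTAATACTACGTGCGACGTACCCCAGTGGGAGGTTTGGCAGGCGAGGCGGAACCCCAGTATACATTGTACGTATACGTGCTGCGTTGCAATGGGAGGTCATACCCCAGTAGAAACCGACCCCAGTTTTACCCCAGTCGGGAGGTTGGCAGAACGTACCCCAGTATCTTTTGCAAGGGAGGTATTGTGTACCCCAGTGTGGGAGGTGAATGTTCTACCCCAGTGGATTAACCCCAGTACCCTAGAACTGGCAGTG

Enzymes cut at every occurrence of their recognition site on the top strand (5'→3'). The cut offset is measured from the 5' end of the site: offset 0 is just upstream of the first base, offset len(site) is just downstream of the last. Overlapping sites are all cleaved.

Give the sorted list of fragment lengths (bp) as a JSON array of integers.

Site scan:
  MvoX (TGGCAG, off=5): starts [0, 41, 150, 252] → cuts [5, 46, 155, 257]
  BxoIV (ACCCCAGT, off=0): starts [25, 57, 107, 123, 134, 161, 194, 220, 234] → cuts [25, 57, 107, 123, 134, 161, 194, 220, 234]
  IvoI (ACGT, off=0): starts [14, 21, 74, 80, 157] → cuts [14, 21, 74, 80, 157]
  XjeIV (GGGAGGT, off=6): starts [33, 97, 143, 180, 204] → cuts [39, 103, 149, 186, 210]

All cut coordinates (distinct, sorted): [5, 14, 21, 25, 39, 46, 57, 74, 80, 103, 107, 123, 134, 149, 155, 157, 161, 186, 194, 210, 220, 234, 257]

Fragment lengths:
  5→14: 9 bp
  14→21: 7 bp
  21→25: 4 bp
  25→39: 14 bp
  39→46: 7 bp
  46→57: 11 bp
  57→74: 17 bp
  74→80: 6 bp
  80→103: 23 bp
  103→107: 4 bp
  107→123: 16 bp
  123→134: 11 bp
  134→149: 15 bp
  149→155: 6 bp
  155→157: 2 bp
  157→161: 4 bp
  161→186: 25 bp
  186→194: 8 bp
  194→210: 16 bp
  210→220: 10 bp
  220→234: 14 bp
  234→257: 23 bp
  257→5 (wrap): 260-257+5 = 8 bp

[2,4,4,4,6,6,7,7,8,8,9,10,11,11,14,14,15,16,16,17,23,23,25]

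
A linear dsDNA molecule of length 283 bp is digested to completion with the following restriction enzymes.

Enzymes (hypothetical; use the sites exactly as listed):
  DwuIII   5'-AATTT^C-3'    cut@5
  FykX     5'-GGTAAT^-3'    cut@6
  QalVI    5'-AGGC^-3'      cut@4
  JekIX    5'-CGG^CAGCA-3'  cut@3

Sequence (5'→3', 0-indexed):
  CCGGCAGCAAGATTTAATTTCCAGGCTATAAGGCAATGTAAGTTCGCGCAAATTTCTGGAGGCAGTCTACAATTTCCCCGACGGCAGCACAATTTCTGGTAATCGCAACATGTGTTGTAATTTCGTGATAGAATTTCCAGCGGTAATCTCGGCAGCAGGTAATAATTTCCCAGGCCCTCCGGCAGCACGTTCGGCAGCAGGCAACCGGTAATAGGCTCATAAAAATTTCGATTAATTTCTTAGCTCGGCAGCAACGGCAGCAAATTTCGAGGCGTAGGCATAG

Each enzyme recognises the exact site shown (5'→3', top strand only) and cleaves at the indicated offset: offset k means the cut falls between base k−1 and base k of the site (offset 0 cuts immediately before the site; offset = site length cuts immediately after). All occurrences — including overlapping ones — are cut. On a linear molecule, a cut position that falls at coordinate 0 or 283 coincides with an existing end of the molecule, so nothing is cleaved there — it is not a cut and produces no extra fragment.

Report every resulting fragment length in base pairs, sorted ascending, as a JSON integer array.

Scan for sites:
  DwuIII (AATTTC, off=5): starts [15, 50, 70, 90, 118, 131, 163, 223, 233, 262] → cuts [20, 55, 75, 95, 123, 136, 168, 228, 238, 267]
  FykX (GGTAAT, off=6): starts [97, 141, 157, 206] → cuts [103, 147, 163, 212]
  QalVI (AGGC, off=4): starts [22, 30, 59, 171, 198, 212, 269, 275] → cuts [26, 34, 63, 175, 202, 216, 273, 279]
  JekIX (CGGCAGCA, off=3): starts [1, 81, 149, 179, 191, 245, 254] → cuts [4, 84, 152, 182, 194, 248, 257]

Pooled cuts: [4, 20, 26, 34, 55, 63, 75, 84, 95, 103, 123, 136, 147, 152, 163, 168, 175, 182, 194, 202, 212, 216, 228, 238, 248, 257, 267, 273, 279]

Fragments:
  [0,4): 4 bp
  [4,20): 16 bp
  [20,26): 6 bp
  [26,34): 8 bp
  [34,55): 21 bp
  [55,63): 8 bp
  [63,75): 12 bp
  [75,84): 9 bp
  [84,95): 11 bp
  [95,103): 8 bp
  [103,123): 20 bp
  [123,136): 13 bp
  [136,147): 11 bp
  [147,152): 5 bp
  [152,163): 11 bp
  [163,168): 5 bp
  [168,175): 7 bp
  [175,182): 7 bp
  [182,194): 12 bp
  [194,202): 8 bp
  [202,212): 10 bp
  [212,216): 4 bp
  [216,228): 12 bp
  [228,238): 10 bp
  [238,248): 10 bp
  [248,257): 9 bp
  [257,267): 10 bp
  [267,273): 6 bp
  [273,279): 6 bp
  [279,283): 4 bp

[4,4,4,5,5,6,6,6,7,7,8,8,8,8,9,9,10,10,10,10,11,11,11,12,12,12,13,16,20,21]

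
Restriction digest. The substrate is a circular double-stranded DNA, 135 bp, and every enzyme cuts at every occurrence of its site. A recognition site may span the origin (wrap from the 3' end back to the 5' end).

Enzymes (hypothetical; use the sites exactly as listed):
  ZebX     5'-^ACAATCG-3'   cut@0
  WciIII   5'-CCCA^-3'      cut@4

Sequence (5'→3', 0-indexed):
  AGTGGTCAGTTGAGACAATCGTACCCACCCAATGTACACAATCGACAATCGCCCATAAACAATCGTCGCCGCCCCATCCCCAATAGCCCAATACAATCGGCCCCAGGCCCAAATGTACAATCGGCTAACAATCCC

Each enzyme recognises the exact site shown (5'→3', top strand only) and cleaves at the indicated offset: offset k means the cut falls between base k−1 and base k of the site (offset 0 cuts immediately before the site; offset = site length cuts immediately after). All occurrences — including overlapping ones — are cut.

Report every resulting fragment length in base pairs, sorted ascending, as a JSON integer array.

[2,3,4,5,6,6,6,7,8,11,13,13,13,18,20]

Per-enzyme occurrences:
  ZebX (ACAATCG, off=0): starts [14, 37, 44, 58, 92, 116] → cuts [14, 37, 44, 58, 92, 116]
  WciIII (CCCA, off=4): starts [23, 27, 51, 72, 78, 86, 101, 107, 132] → cuts [1, 27, 31, 55, 76, 82, 90, 105, 111]

Pooled cuts: [1, 14, 27, 31, 37, 44, 55, 58, 76, 82, 90, 92, 105, 111, 116]

Fragments:
  1→14: 13 bp
  14→27: 13 bp
  27→31: 4 bp
  31→37: 6 bp
  37→44: 7 bp
  44→55: 11 bp
  55→58: 3 bp
  58→76: 18 bp
  76→82: 6 bp
  82→90: 8 bp
  90→92: 2 bp
  92→105: 13 bp
  105→111: 6 bp
  111→116: 5 bp
  116→1 (wrap): 135-116+1 = 20 bp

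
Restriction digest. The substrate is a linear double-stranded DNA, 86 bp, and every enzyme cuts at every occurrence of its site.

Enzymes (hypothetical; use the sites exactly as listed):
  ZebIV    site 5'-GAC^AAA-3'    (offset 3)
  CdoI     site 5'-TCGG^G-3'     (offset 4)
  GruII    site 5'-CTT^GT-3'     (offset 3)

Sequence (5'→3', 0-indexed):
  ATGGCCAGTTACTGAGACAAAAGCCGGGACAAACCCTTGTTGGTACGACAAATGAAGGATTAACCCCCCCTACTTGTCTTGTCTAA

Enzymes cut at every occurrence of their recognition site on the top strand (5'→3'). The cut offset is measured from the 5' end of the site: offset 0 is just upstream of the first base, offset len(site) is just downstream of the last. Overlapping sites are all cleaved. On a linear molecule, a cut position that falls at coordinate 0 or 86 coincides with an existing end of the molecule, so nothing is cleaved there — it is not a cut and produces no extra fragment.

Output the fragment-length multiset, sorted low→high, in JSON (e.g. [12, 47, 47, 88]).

Scan for sites:
  ZebIV GACAAA/3: at [15, 27, 46] ⇒ [18, 30, 49]
  CdoI (TCGGG, off=4): no sites
  GruII CTTGT/3: at [35, 72, 77] ⇒ [38, 75, 80]

Pooled cuts: [18, 30, 38, 49, 75, 80]

Fragments:
  [0,18): 18 bp
  [18,30): 12 bp
  [30,38): 8 bp
  [38,49): 11 bp
  [49,75): 26 bp
  [75,80): 5 bp
  [80,86): 6 bp

[5,6,8,11,12,18,26]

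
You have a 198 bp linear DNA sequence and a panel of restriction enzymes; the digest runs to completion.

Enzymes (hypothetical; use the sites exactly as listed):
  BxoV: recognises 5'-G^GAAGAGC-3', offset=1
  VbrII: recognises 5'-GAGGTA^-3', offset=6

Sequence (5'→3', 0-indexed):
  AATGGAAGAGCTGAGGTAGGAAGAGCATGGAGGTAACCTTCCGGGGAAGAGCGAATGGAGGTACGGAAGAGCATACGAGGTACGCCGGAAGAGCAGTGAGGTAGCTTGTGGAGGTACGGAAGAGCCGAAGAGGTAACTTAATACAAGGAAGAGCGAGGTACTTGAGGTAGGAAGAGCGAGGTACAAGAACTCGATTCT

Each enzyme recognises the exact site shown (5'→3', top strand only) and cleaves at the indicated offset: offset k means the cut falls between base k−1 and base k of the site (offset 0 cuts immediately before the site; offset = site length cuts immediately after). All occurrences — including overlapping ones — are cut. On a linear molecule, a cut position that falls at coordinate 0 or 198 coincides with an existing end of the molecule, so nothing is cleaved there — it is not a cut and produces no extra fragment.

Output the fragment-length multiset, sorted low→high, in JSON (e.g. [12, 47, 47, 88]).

Scan for sites:
  BxoV (GGAAGAGC, off=1): starts [3, 18, 44, 64, 86, 117, 146, 169] → cuts [4, 19, 45, 65, 87, 118, 147, 170]
  VbrII (GAGGTA, off=6): starts [12, 29, 57, 76, 97, 110, 129, 154, 163, 177] → cuts [18, 35, 63, 82, 103, 116, 135, 160, 169, 183]

All cut coordinates (distinct, sorted): [4, 18, 19, 35, 45, 63, 65, 82, 87, 103, 116, 118, 135, 147, 160, 169, 170, 183]

Fragments:
  [0,4): 4 bp
  [4,18): 14 bp
  [18,19): 1 bp
  [19,35): 16 bp
  [35,45): 10 bp
  [45,63): 18 bp
  [63,65): 2 bp
  [65,82): 17 bp
  [82,87): 5 bp
  [87,103): 16 bp
  [103,116): 13 bp
  [116,118): 2 bp
  [118,135): 17 bp
  [135,147): 12 bp
  [147,160): 13 bp
  [160,169): 9 bp
  [169,170): 1 bp
  [170,183): 13 bp
  [183,198): 15 bp

[1,1,2,2,4,5,9,10,12,13,13,13,14,15,16,16,17,17,18]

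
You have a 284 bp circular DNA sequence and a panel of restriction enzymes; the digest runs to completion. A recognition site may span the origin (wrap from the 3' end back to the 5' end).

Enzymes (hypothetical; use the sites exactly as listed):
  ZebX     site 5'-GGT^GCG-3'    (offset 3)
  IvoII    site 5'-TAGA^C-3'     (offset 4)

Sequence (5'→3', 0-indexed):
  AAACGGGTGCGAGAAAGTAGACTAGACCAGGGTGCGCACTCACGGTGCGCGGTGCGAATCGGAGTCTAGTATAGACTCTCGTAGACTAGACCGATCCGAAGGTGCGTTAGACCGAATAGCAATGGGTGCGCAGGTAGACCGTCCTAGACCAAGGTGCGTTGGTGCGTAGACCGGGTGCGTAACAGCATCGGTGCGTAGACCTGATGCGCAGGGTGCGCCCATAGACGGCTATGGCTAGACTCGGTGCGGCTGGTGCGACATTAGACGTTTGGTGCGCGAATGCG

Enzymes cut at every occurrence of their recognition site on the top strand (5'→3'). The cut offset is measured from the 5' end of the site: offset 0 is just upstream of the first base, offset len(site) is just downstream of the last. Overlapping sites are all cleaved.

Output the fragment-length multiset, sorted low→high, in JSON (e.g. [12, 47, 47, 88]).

Per-enzyme occurrences:
  ZebX GGTGCG/3: at [5, 30, 43, 50, 100, 124, 152, 160, 173, 189, 211, 242, 251, 270] ⇒ [8, 33, 46, 53, 103, 127, 155, 163, 176, 192, 214, 245, 254, 273]
  IvoII TAGAC/4: at [17, 22, 71, 81, 86, 107, 134, 144, 166, 195, 221, 235, 261] ⇒ [21, 26, 75, 85, 90, 111, 138, 148, 170, 199, 225, 239, 265]

All cut coordinates (distinct, sorted): [8, 21, 26, 33, 46, 53, 75, 85, 90, 103, 111, 127, 138, 148, 155, 163, 170, 176, 192, 199, 214, 225, 239, 245, 254, 265, 273]

Fragments:
  8→21: 13 bp
  21→26: 5 bp
  26→33: 7 bp
  33→46: 13 bp
  46→53: 7 bp
  53→75: 22 bp
  75→85: 10 bp
  85→90: 5 bp
  90→103: 13 bp
  103→111: 8 bp
  111→127: 16 bp
  127→138: 11 bp
  138→148: 10 bp
  148→155: 7 bp
  155→163: 8 bp
  163→170: 7 bp
  170→176: 6 bp
  176→192: 16 bp
  192→199: 7 bp
  199→214: 15 bp
  214→225: 11 bp
  225→239: 14 bp
  239→245: 6 bp
  245→254: 9 bp
  254→265: 11 bp
  265→273: 8 bp
  273→8 (wrap): 284-273+8 = 19 bp

[5,5,6,6,7,7,7,7,7,8,8,8,9,10,10,11,11,11,13,13,13,14,15,16,16,19,22]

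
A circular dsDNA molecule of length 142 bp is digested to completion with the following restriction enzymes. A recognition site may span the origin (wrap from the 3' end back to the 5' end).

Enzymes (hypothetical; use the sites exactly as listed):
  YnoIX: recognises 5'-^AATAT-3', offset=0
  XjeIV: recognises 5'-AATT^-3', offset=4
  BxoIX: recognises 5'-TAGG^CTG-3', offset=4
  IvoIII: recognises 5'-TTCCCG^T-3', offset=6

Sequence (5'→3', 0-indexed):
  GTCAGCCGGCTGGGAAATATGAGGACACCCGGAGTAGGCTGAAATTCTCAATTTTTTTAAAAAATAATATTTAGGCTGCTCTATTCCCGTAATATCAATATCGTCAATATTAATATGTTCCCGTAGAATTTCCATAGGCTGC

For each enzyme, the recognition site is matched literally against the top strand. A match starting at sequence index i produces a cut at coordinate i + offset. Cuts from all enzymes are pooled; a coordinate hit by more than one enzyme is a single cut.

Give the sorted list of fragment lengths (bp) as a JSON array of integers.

Scan for sites:
  YnoIX (AATAT, off=0): starts [15, 65, 90, 96, 105, 111] → cuts [15, 65, 90, 96, 105, 111]
  XjeIV (AATT, off=4): starts [42, 49, 126] → cuts [46, 53, 130]
  BxoIX (TAGGCTG, off=4): starts [34, 71, 134] → cuts [38, 75, 138]
  IvoIII (TTCCCGT, off=6): starts [83, 117] → cuts [89, 123]

All cut coordinates (distinct, sorted): [15, 38, 46, 53, 65, 75, 89, 90, 96, 105, 111, 123, 130, 138]

Fragments:
  15→38: 23 bp
  38→46: 8 bp
  46→53: 7 bp
  53→65: 12 bp
  65→75: 10 bp
  75→89: 14 bp
  89→90: 1 bp
  90→96: 6 bp
  96→105: 9 bp
  105→111: 6 bp
  111→123: 12 bp
  123→130: 7 bp
  130→138: 8 bp
  138→15 (wrap): 142-138+15 = 19 bp

[1,6,6,7,7,8,8,9,10,12,12,14,19,23]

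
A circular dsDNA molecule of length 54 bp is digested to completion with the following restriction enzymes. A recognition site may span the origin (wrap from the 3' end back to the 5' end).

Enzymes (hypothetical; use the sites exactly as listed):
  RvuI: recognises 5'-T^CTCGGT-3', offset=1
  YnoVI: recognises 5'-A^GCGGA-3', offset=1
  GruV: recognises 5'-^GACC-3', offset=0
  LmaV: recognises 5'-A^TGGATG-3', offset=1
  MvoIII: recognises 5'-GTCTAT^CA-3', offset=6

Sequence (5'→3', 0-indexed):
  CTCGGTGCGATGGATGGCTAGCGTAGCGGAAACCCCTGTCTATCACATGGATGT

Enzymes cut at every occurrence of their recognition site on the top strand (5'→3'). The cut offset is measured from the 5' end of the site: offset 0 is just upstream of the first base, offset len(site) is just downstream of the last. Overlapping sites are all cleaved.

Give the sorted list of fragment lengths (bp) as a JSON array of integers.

Per-enzyme occurrences:
  RvuI TCTCGGT/1: at [53] ⇒ [0]
  YnoVI AGCGGA/1: at [24] ⇒ [25]
  GruV (GACC, off=0): no sites
  LmaV ATGGATG/1: at [9, 46] ⇒ [10, 47]
  MvoIII GTCTATCA/6: at [37] ⇒ [43]

Pooled cuts: [0, 10, 25, 43, 47]

Fragments:
  0→10: 10 bp
  10→25: 15 bp
  25→43: 18 bp
  43→47: 4 bp
  47→0 (wrap): 54-47+0 = 7 bp

[4,7,10,15,18]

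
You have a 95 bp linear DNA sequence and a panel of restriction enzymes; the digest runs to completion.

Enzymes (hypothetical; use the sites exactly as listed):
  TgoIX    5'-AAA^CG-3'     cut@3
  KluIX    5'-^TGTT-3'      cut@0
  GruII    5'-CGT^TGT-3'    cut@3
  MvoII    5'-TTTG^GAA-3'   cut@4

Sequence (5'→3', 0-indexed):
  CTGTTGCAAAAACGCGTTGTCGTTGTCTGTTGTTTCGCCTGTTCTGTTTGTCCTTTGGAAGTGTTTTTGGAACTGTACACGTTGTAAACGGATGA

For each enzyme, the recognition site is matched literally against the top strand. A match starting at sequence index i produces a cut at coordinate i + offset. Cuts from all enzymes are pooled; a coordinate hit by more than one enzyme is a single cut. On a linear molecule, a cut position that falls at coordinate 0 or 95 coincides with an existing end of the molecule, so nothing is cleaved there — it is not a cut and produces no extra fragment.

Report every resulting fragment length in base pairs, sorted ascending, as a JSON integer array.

[1,3,4,4,5,5,6,6,7,8,9,11,13,13]

Site scan:
  TgoIX (AAACG, off=3): starts [9, 85] → cuts [12, 88]
  KluIX (TGTT, off=0): starts [1, 27, 30, 39, 44, 61] → cuts [1, 27, 30, 39, 44, 61]
  GruII (CGTTGT, off=3): starts [14, 20, 79] → cuts [17, 23, 82]
  MvoII (TTTGGAA, off=4): starts [53, 65] → cuts [57, 69]

All cut coordinates (distinct, sorted): [1, 12, 17, 23, 27, 30, 39, 44, 57, 61, 69, 82, 88]

Fragments:
  [0,1): 1 bp
  [1,12): 11 bp
  [12,17): 5 bp
  [17,23): 6 bp
  [23,27): 4 bp
  [27,30): 3 bp
  [30,39): 9 bp
  [39,44): 5 bp
  [44,57): 13 bp
  [57,61): 4 bp
  [61,69): 8 bp
  [69,82): 13 bp
  [82,88): 6 bp
  [88,95): 7 bp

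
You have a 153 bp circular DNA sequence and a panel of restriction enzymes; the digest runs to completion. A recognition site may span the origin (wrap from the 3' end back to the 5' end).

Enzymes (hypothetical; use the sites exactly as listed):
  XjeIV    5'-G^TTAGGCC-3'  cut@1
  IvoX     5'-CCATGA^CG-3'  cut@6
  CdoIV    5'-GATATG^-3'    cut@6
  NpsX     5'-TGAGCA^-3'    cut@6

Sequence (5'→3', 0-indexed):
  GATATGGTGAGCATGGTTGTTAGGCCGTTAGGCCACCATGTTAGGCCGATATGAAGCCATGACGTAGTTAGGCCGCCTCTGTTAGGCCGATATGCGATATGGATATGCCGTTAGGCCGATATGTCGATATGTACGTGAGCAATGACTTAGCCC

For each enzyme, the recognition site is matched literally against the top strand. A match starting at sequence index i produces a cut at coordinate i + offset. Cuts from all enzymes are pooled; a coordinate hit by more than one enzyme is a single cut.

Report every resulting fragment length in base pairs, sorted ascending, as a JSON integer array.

Scan for sites:
  XjeIV (GTTAGGCC, off=1): starts [18, 26, 39, 66, 80, 109] → cuts [19, 27, 40, 67, 81, 110]
  IvoX (CCATGACG, off=6): starts [56] → cuts [62]
  CdoIV (GATATG, off=6): starts [0, 47, 88, 95, 101, 117, 125] → cuts [6, 53, 94, 101, 107, 123, 131]
  NpsX (TGAGCA, off=6): starts [7, 135] → cuts [13, 141]

All cut coordinates (distinct, sorted): [6, 13, 19, 27, 40, 53, 62, 67, 81, 94, 101, 107, 110, 123, 131, 141]

Fragments:
  6→13: 7 bp
  13→19: 6 bp
  19→27: 8 bp
  27→40: 13 bp
  40→53: 13 bp
  53→62: 9 bp
  62→67: 5 bp
  67→81: 14 bp
  81→94: 13 bp
  94→101: 7 bp
  101→107: 6 bp
  107→110: 3 bp
  110→123: 13 bp
  123→131: 8 bp
  131→141: 10 bp
  141→6 (wrap): 153-141+6 = 18 bp

[3,5,6,6,7,7,8,8,9,10,13,13,13,13,14,18]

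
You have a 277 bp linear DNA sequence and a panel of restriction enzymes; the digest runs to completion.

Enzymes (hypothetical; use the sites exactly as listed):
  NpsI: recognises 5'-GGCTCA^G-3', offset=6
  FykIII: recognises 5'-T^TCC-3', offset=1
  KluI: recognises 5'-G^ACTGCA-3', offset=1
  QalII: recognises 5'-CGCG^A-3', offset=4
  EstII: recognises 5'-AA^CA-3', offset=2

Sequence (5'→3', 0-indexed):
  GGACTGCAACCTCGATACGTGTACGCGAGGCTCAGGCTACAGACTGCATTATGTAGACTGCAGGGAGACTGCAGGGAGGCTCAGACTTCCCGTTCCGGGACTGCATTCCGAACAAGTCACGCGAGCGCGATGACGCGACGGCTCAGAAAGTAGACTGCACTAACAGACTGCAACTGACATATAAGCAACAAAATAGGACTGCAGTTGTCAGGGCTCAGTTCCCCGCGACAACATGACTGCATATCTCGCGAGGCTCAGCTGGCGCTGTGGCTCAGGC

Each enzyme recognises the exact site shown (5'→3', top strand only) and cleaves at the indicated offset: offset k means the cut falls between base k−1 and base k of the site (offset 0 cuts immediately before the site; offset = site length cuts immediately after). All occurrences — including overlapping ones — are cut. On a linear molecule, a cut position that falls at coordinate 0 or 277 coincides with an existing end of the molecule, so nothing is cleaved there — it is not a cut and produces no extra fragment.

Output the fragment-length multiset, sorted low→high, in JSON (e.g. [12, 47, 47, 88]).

[2,2,3,3,4,4,4,6,6,6,6,7,7,7,8,8,8,8,8,9,10,11,11,14,15,16,17,20,22,25]

Scan for sites:
  NpsI GGCTCAG/6: at [28, 77, 139, 211, 251, 268] ⇒ [34, 83, 145, 217, 257, 274]
  FykIII TTCC/1: at [86, 92, 105, 218] ⇒ [87, 93, 106, 219]
  KluI GACTGCA/1: at [1, 41, 55, 66, 98, 152, 165, 196, 234] ⇒ [2, 42, 56, 67, 99, 153, 166, 197, 235]
  QalII CGCGA/4: at [23, 119, 125, 133, 223, 246] ⇒ [27, 123, 129, 137, 227, 250]
  EstII AACA/2: at [110, 161, 186, 229] ⇒ [112, 163, 188, 231]

Pooled cuts: [2, 27, 34, 42, 56, 67, 83, 87, 93, 99, 106, 112, 123, 129, 137, 145, 153, 163, 166, 188, 197, 217, 219, 227, 231, 235, 250, 257, 274]

Fragments:
  [0,2): 2 bp
  [2,27): 25 bp
  [27,34): 7 bp
  [34,42): 8 bp
  [42,56): 14 bp
  [56,67): 11 bp
  [67,83): 16 bp
  [83,87): 4 bp
  [87,93): 6 bp
  [93,99): 6 bp
  [99,106): 7 bp
  [106,112): 6 bp
  [112,123): 11 bp
  [123,129): 6 bp
  [129,137): 8 bp
  [137,145): 8 bp
  [145,153): 8 bp
  [153,163): 10 bp
  [163,166): 3 bp
  [166,188): 22 bp
  [188,197): 9 bp
  [197,217): 20 bp
  [217,219): 2 bp
  [219,227): 8 bp
  [227,231): 4 bp
  [231,235): 4 bp
  [235,250): 15 bp
  [250,257): 7 bp
  [257,274): 17 bp
  [274,277): 3 bp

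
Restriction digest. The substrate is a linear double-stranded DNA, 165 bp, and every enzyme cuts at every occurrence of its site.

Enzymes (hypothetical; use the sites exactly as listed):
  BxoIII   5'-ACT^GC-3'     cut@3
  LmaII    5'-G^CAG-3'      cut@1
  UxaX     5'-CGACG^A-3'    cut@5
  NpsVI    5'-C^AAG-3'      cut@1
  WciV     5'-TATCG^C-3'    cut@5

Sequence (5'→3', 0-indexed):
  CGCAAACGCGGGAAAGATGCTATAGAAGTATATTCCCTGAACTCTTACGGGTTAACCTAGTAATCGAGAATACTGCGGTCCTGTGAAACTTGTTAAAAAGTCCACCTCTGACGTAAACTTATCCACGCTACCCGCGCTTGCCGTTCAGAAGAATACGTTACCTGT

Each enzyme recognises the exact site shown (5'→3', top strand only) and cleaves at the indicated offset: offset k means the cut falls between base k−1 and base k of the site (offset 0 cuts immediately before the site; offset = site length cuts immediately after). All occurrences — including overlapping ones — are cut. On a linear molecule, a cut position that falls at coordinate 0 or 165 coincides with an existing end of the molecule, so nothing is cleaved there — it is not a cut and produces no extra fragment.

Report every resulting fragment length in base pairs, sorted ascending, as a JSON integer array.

[74,91]

Site scan:
  BxoIII ACTGC/3: at [71] ⇒ [74]
  LmaII (GCAG, off=1): no sites
  UxaX (CGACGA, off=5): no sites
  NpsVI (CAAG, off=1): no sites
  WciV (TATCGC, off=5): no sites

Pooled cuts: [74]

Fragments:
  [0,74): 74 bp
  [74,165): 91 bp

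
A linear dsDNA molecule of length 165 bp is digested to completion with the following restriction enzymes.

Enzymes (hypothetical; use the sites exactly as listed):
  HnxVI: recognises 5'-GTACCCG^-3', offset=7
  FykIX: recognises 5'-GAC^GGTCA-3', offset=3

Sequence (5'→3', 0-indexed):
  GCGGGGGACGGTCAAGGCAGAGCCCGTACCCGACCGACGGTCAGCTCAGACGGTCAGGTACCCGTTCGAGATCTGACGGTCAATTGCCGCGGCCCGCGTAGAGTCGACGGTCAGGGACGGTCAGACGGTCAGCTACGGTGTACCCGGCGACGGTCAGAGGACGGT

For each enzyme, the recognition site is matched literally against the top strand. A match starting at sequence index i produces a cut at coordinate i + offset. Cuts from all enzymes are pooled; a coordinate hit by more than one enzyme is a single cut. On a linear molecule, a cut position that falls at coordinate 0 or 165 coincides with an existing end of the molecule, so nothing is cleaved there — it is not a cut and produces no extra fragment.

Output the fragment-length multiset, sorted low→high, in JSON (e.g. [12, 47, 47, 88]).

Scan for sites:
  HnxVI GTACCCG/7: at [25, 57, 139] ⇒ [32, 64, 146]
  FykIX GACGGTCA/3: at [6, 35, 48, 74, 105, 115, 123, 148] ⇒ [9, 38, 51, 77, 108, 118, 126, 151]

All cut coordinates (distinct, sorted): [9, 32, 38, 51, 64, 77, 108, 118, 126, 146, 151]

Fragments:
  [0,9): 9 bp
  [9,32): 23 bp
  [32,38): 6 bp
  [38,51): 13 bp
  [51,64): 13 bp
  [64,77): 13 bp
  [77,108): 31 bp
  [108,118): 10 bp
  [118,126): 8 bp
  [126,146): 20 bp
  [146,151): 5 bp
  [151,165): 14 bp

[5,6,8,9,10,13,13,13,14,20,23,31]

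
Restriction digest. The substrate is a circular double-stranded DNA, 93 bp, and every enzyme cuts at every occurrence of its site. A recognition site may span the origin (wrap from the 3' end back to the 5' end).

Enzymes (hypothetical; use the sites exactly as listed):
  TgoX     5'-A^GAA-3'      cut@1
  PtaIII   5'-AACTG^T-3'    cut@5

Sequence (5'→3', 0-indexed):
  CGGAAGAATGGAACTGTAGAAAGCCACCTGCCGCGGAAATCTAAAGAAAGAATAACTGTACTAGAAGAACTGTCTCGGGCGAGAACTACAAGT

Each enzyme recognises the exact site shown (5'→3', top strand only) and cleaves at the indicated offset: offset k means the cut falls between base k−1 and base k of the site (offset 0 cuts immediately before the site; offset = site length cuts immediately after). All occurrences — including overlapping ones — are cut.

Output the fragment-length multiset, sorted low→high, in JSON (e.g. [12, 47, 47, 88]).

[2,3,4,5,6,9,10,11,16,27]

Per-enzyme occurrences:
  TgoX (AGAA, off=1): starts [4, 17, 44, 48, 62, 65, 81] → cuts [5, 18, 45, 49, 63, 66, 82]
  PtaIII (AACTGT, off=5): starts [11, 53, 67] → cuts [16, 58, 72]

All cut coordinates (distinct, sorted): [5, 16, 18, 45, 49, 58, 63, 66, 72, 82]

Fragment lengths:
  5→16: 11 bp
  16→18: 2 bp
  18→45: 27 bp
  45→49: 4 bp
  49→58: 9 bp
  58→63: 5 bp
  63→66: 3 bp
  66→72: 6 bp
  72→82: 10 bp
  82→5 (wrap): 93-82+5 = 16 bp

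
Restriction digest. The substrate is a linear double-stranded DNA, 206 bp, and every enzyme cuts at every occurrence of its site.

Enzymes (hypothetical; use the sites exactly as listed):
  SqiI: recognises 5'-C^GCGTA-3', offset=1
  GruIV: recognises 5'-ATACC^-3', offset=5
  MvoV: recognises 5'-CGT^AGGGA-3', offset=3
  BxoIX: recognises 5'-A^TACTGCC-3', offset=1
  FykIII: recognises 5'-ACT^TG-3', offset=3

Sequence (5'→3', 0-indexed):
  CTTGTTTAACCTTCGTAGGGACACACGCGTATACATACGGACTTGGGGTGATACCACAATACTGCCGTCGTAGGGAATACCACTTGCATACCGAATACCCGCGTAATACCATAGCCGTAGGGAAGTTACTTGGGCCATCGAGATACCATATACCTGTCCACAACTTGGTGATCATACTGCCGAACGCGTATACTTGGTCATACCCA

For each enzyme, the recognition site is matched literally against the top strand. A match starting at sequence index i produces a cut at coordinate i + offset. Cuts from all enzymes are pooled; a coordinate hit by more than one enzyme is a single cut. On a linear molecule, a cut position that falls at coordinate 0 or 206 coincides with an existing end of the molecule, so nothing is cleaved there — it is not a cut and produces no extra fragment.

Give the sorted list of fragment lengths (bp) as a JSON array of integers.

[1,2,3,4,7,7,8,8,9,9,10,10,10,10,11,11,12,12,12,16,17,17]

Per-enzyme occurrences:
  SqiI (CGCGTA, off=1): starts [25, 99, 184] → cuts [26, 100, 185]
  GruIV (ATACC, off=5): starts [50, 76, 87, 94, 105, 142, 149, 199] → cuts [55, 81, 92, 99, 110, 147, 154, 204]
  MvoV (CGTAGGGA, off=3): starts [13, 68, 115] → cuts [16, 71, 118]
  BxoIX (ATACTGCC, off=1): starts [58, 173] → cuts [59, 174]
  FykIII (ACTTG, off=3): starts [40, 81, 127, 162, 191] → cuts [43, 84, 130, 165, 194]

All cut coordinates (distinct, sorted): [16, 26, 43, 55, 59, 71, 81, 84, 92, 99, 100, 110, 118, 130, 147, 154, 165, 174, 185, 194, 204]

Fragment lengths:
  [0,16): 16 bp
  [16,26): 10 bp
  [26,43): 17 bp
  [43,55): 12 bp
  [55,59): 4 bp
  [59,71): 12 bp
  [71,81): 10 bp
  [81,84): 3 bp
  [84,92): 8 bp
  [92,99): 7 bp
  [99,100): 1 bp
  [100,110): 10 bp
  [110,118): 8 bp
  [118,130): 12 bp
  [130,147): 17 bp
  [147,154): 7 bp
  [154,165): 11 bp
  [165,174): 9 bp
  [174,185): 11 bp
  [185,194): 9 bp
  [194,204): 10 bp
  [204,206): 2 bp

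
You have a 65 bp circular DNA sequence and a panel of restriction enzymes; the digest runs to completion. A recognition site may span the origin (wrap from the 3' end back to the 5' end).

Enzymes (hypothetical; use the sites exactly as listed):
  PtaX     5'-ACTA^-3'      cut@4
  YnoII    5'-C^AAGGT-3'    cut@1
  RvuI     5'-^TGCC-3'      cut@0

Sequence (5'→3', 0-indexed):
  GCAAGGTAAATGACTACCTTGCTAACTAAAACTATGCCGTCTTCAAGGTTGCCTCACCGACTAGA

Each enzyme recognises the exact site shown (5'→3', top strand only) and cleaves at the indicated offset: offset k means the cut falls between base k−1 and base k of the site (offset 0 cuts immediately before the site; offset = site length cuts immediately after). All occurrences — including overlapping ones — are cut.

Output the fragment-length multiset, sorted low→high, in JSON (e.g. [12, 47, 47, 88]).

[4,5,6,10,12,14,14]

Scan for sites:
  PtaX ACTA/4: at [12, 24, 30, 59] ⇒ [16, 28, 34, 63]
  YnoII CAAGGT/1: at [1, 43] ⇒ [2, 44]
  RvuI TGCC/0: at [34, 49] ⇒ [34, 49]

All cut coordinates (distinct, sorted): [2, 16, 28, 34, 44, 49, 63]

Fragment lengths:
  2→16: 14 bp
  16→28: 12 bp
  28→34: 6 bp
  34→44: 10 bp
  44→49: 5 bp
  49→63: 14 bp
  63→2 (wrap): 65-63+2 = 4 bp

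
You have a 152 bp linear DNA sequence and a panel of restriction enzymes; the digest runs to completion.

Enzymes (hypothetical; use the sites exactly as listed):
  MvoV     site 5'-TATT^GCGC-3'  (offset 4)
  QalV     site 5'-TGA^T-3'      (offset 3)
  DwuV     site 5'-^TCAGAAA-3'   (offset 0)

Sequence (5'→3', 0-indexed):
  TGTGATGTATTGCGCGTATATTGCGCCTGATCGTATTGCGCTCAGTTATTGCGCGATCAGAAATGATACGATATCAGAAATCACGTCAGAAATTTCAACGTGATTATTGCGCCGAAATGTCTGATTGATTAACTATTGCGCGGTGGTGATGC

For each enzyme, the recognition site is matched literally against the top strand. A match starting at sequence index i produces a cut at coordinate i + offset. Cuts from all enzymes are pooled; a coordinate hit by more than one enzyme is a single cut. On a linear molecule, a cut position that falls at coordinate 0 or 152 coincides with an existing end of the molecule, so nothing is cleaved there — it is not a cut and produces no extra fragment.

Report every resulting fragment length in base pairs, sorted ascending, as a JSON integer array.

[3,4,5,5,6,6,7,7,8,9,10,11,12,12,13,16,18]

Scan for sites:
  MvoV TATTGCGC/4: at [7, 18, 33, 46, 104, 133] ⇒ [11, 22, 37, 50, 108, 137]
  QalV TGAT/3: at [2, 27, 63, 100, 121, 125, 146] ⇒ [5, 30, 66, 103, 124, 128, 149]
  DwuV TCAGAAA/0: at [56, 73, 85] ⇒ [56, 73, 85]

Pooled cuts: [5, 11, 22, 30, 37, 50, 56, 66, 73, 85, 103, 108, 124, 128, 137, 149]

Fragment lengths:
  [0,5): 5 bp
  [5,11): 6 bp
  [11,22): 11 bp
  [22,30): 8 bp
  [30,37): 7 bp
  [37,50): 13 bp
  [50,56): 6 bp
  [56,66): 10 bp
  [66,73): 7 bp
  [73,85): 12 bp
  [85,103): 18 bp
  [103,108): 5 bp
  [108,124): 16 bp
  [124,128): 4 bp
  [128,137): 9 bp
  [137,149): 12 bp
  [149,152): 3 bp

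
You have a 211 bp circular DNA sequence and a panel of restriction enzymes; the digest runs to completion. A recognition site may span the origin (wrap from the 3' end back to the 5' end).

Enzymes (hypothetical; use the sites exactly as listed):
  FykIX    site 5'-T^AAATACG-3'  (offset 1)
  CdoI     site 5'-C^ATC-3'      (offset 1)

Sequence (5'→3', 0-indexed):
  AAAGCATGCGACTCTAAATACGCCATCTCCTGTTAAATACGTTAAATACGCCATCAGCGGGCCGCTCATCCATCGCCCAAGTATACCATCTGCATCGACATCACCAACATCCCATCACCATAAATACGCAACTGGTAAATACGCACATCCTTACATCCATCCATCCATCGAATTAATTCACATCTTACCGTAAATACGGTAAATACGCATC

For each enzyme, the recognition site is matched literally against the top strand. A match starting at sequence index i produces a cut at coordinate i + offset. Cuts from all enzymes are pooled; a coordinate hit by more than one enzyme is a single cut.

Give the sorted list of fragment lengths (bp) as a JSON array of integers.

Site scan:
  FykIX TAAATACG/1: at [14, 33, 42, 120, 135, 190, 199] ⇒ [15, 34, 43, 121, 136, 191, 200]
  CdoI CATC/1: at [23, 51, 66, 70, 86, 92, 98, 107, 112, 145, 153, 157, 161, 165, 180, 207] ⇒ [24, 52, 67, 71, 87, 93, 99, 108, 113, 146, 154, 158, 162, 166, 181, 208]

Pooled cuts: [15, 24, 34, 43, 52, 67, 71, 87, 93, 99, 108, 113, 121, 136, 146, 154, 158, 162, 166, 181, 191, 200, 208]

Fragment lengths:
  15→24: 9 bp
  24→34: 10 bp
  34→43: 9 bp
  43→52: 9 bp
  52→67: 15 bp
  67→71: 4 bp
  71→87: 16 bp
  87→93: 6 bp
  93→99: 6 bp
  99→108: 9 bp
  108→113: 5 bp
  113→121: 8 bp
  121→136: 15 bp
  136→146: 10 bp
  146→154: 8 bp
  154→158: 4 bp
  158→162: 4 bp
  162→166: 4 bp
  166→181: 15 bp
  181→191: 10 bp
  191→200: 9 bp
  200→208: 8 bp
  208→15 (wrap): 211-208+15 = 18 bp

[4,4,4,4,5,6,6,8,8,8,9,9,9,9,9,10,10,10,15,15,15,16,18]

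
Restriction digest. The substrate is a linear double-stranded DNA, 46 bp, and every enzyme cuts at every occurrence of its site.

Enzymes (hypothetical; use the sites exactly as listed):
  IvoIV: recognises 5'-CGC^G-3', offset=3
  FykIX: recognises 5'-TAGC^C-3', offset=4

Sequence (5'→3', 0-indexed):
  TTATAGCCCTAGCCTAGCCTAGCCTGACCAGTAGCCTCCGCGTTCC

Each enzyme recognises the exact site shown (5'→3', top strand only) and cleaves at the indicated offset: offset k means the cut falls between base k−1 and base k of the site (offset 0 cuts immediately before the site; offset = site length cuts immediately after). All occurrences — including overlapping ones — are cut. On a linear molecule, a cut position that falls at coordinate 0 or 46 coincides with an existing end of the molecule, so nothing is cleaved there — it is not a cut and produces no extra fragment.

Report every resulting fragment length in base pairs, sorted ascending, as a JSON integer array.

[5,5,5,6,6,7,12]

Scan for sites:
  IvoIV CGCG/3: at [38] ⇒ [41]
  FykIX TAGCC/4: at [3, 9, 14, 19, 31] ⇒ [7, 13, 18, 23, 35]

Pooled cuts: [7, 13, 18, 23, 35, 41]

Fragment lengths:
  [0,7): 7 bp
  [7,13): 6 bp
  [13,18): 5 bp
  [18,23): 5 bp
  [23,35): 12 bp
  [35,41): 6 bp
  [41,46): 5 bp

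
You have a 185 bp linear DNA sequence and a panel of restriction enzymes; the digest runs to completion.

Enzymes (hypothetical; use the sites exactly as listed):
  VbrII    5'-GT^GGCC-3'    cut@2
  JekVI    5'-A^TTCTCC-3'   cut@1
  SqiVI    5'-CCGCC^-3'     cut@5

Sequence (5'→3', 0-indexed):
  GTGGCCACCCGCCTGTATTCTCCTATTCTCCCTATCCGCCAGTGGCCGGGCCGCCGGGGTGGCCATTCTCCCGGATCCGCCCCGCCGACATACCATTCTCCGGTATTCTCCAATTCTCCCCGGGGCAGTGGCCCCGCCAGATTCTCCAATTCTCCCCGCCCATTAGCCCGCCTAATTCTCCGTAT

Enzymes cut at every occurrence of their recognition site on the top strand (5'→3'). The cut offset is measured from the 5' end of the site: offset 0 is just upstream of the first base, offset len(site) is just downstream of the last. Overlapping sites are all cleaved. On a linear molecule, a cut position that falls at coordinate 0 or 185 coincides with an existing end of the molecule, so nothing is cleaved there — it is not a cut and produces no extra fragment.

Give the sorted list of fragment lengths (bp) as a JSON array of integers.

[2,3,3,3,4,5,5,5,8,8,8,9,9,10,10,11,11,12,12,15,16,16]

Per-enzyme occurrences:
  VbrII GTGGCC/2: at [0, 41, 58, 127] ⇒ [2, 43, 60, 129]
  JekVI ATTCTCC/1: at [16, 24, 64, 94, 104, 112, 140, 148, 174] ⇒ [17, 25, 65, 95, 105, 113, 141, 149, 175]
  SqiVI CCGCC/5: at [8, 35, 50, 76, 81, 133, 155, 167] ⇒ [13, 40, 55, 81, 86, 138, 160, 172]

All cut coordinates (distinct, sorted): [2, 13, 17, 25, 40, 43, 55, 60, 65, 81, 86, 95, 105, 113, 129, 138, 141, 149, 160, 172, 175]

Fragments:
  [0,2): 2 bp
  [2,13): 11 bp
  [13,17): 4 bp
  [17,25): 8 bp
  [25,40): 15 bp
  [40,43): 3 bp
  [43,55): 12 bp
  [55,60): 5 bp
  [60,65): 5 bp
  [65,81): 16 bp
  [81,86): 5 bp
  [86,95): 9 bp
  [95,105): 10 bp
  [105,113): 8 bp
  [113,129): 16 bp
  [129,138): 9 bp
  [138,141): 3 bp
  [141,149): 8 bp
  [149,160): 11 bp
  [160,172): 12 bp
  [172,175): 3 bp
  [175,185): 10 bp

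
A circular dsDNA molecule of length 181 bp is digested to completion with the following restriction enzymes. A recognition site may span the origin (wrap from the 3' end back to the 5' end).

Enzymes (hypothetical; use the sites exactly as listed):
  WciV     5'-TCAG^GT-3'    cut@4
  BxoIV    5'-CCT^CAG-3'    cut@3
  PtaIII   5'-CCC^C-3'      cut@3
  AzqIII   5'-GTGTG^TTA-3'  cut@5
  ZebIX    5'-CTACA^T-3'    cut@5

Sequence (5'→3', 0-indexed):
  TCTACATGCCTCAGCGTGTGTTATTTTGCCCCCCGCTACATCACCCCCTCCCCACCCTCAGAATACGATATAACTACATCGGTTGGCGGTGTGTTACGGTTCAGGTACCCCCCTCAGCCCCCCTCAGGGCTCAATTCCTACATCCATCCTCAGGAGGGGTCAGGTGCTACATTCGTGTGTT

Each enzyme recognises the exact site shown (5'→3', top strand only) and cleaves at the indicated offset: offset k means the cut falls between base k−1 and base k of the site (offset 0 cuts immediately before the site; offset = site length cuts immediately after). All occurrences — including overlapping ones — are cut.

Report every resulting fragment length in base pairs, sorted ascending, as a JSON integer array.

[1,1,1,1,1,1,1,2,2,5,5,6,6,6,6,7,8,8,9,11,11,13,15,16,18,20]

Per-enzyme occurrences:
  WciV TCAGGT/4: at [100, 159] ⇒ [104, 163]
  BxoIV CCTCAG/3: at [8, 55, 111, 121, 147] ⇒ [11, 58, 114, 124, 150]
  PtaIII CCCC/3: at [28, 29, 30, 43, 44, 49, 107, 108, 109, 117, 118, 119] ⇒ [31, 32, 33, 46, 47, 52, 110, 111, 112, 120, 121, 122]
  AzqIII GTGTGTTA/5: at [15, 88] ⇒ [20, 93]
  ZebIX CTACAT/5: at [1, 35, 73, 137, 166] ⇒ [6, 40, 78, 142, 171]

All cut coordinates (distinct, sorted): [6, 11, 20, 31, 32, 33, 40, 46, 47, 52, 58, 78, 93, 104, 110, 111, 112, 114, 120, 121, 122, 124, 142, 150, 163, 171]

Fragments:
  6→11: 5 bp
  11→20: 9 bp
  20→31: 11 bp
  31→32: 1 bp
  32→33: 1 bp
  33→40: 7 bp
  40→46: 6 bp
  46→47: 1 bp
  47→52: 5 bp
  52→58: 6 bp
  58→78: 20 bp
  78→93: 15 bp
  93→104: 11 bp
  104→110: 6 bp
  110→111: 1 bp
  111→112: 1 bp
  112→114: 2 bp
  114→120: 6 bp
  120→121: 1 bp
  121→122: 1 bp
  122→124: 2 bp
  124→142: 18 bp
  142→150: 8 bp
  150→163: 13 bp
  163→171: 8 bp
  171→6 (wrap): 181-171+6 = 16 bp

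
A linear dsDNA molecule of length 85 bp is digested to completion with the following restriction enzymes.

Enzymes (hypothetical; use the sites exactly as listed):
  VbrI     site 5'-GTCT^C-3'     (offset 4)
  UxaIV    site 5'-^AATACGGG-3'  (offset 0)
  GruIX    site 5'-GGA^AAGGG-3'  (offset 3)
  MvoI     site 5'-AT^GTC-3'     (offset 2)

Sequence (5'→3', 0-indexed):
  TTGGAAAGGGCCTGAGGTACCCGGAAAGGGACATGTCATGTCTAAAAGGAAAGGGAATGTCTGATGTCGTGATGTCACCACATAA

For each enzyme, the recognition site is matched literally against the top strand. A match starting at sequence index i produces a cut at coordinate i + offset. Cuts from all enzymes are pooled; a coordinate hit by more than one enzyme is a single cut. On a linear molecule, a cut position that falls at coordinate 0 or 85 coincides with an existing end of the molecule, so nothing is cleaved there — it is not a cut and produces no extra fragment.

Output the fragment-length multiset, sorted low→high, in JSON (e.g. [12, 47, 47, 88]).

[5,5,7,8,8,9,11,12,20]

Scan for sites:
  VbrI (GTCTC, off=4): no sites
  UxaIV (AATACGGG, off=0): no sites
  GruIX (GGAAAGGG, off=3): starts [2, 22, 47] → cuts [5, 25, 50]
  MvoI (ATGTC, off=2): starts [32, 37, 56, 63, 71] → cuts [34, 39, 58, 65, 73]

Pooled cuts: [5, 25, 34, 39, 50, 58, 65, 73]

Fragment lengths:
  [0,5): 5 bp
  [5,25): 20 bp
  [25,34): 9 bp
  [34,39): 5 bp
  [39,50): 11 bp
  [50,58): 8 bp
  [58,65): 7 bp
  [65,73): 8 bp
  [73,85): 12 bp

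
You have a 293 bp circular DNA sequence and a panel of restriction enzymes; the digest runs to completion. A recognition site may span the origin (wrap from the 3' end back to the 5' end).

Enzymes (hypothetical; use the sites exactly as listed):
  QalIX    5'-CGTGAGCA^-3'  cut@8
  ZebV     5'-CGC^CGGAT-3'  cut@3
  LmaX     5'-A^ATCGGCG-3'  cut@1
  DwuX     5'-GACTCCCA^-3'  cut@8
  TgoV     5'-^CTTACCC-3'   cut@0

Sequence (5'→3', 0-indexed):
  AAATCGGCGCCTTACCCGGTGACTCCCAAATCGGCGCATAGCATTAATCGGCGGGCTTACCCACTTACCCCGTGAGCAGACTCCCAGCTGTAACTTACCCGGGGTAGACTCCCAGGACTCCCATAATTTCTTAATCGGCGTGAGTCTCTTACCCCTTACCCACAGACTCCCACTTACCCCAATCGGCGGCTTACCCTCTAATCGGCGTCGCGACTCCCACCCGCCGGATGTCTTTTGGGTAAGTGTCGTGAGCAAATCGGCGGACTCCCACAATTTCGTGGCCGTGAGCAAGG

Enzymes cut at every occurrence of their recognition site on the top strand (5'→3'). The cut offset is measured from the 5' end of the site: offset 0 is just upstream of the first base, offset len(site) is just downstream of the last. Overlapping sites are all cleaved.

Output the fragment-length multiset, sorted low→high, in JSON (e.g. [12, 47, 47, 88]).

Scan for sites:
  QalIX CGTGAGCA/8: at [70, 246, 282] ⇒ [78, 254, 290]
  ZebV CGCCGGAT/3: at [221] ⇒ [224]
  LmaX AATCGGCG/1: at [1, 28, 45, 132, 180, 199, 254] ⇒ [2, 29, 46, 133, 181, 200, 255]
  DwuX GACTCCCA/8: at [20, 78, 106, 115, 164, 211, 262] ⇒ [28, 86, 114, 123, 172, 219, 270]
  TgoV CTTACCC/0: at [10, 55, 63, 93, 147, 154, 172, 189] ⇒ [10, 55, 63, 93, 147, 154, 172, 189]

All cut coordinates (distinct, sorted): [2, 10, 28, 29, 46, 55, 63, 78, 86, 93, 114, 123, 133, 147, 154, 172, 181, 189, 200, 219, 224, 254, 255, 270, 290]

Fragments:
  2→10: 8 bp
  10→28: 18 bp
  28→29: 1 bp
  29→46: 17 bp
  46→55: 9 bp
  55→63: 8 bp
  63→78: 15 bp
  78→86: 8 bp
  86→93: 7 bp
  93→114: 21 bp
  114→123: 9 bp
  123→133: 10 bp
  133→147: 14 bp
  147→154: 7 bp
  154→172: 18 bp
  172→181: 9 bp
  181→189: 8 bp
  189→200: 11 bp
  200→219: 19 bp
  219→224: 5 bp
  224→254: 30 bp
  254→255: 1 bp
  255→270: 15 bp
  270→290: 20 bp
  290→2 (wrap): 293-290+2 = 5 bp

[1,1,5,5,7,7,8,8,8,8,9,9,9,10,11,14,15,15,17,18,18,19,20,21,30]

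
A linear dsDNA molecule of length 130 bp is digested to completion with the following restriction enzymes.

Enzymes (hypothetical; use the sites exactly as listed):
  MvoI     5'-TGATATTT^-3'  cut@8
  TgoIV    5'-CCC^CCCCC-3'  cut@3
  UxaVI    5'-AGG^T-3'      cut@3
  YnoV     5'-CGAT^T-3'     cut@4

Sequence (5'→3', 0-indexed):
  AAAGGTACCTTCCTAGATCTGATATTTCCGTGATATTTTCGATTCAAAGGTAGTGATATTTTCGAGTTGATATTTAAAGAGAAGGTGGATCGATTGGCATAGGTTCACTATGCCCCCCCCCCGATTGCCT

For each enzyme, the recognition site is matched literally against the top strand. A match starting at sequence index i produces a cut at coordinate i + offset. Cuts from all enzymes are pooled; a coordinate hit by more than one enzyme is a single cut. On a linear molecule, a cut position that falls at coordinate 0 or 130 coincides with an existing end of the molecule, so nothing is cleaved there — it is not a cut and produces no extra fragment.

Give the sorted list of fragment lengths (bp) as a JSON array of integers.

[1,1,5,5,5,7,8,9,9,10,11,11,12,14,22]

Scan for sites:
  MvoI TGATATTT/8: at [19, 30, 53, 67] ⇒ [27, 38, 61, 75]
  TgoIV CCCCCCCC/3: at [112, 113, 114] ⇒ [115, 116, 117]
  UxaVI AGGT/3: at [2, 47, 82, 100] ⇒ [5, 50, 85, 103]
  YnoV CGATT/4: at [39, 90, 121] ⇒ [43, 94, 125]

Pooled cuts: [5, 27, 38, 43, 50, 61, 75, 85, 94, 103, 115, 116, 117, 125]

Fragments:
  [0,5): 5 bp
  [5,27): 22 bp
  [27,38): 11 bp
  [38,43): 5 bp
  [43,50): 7 bp
  [50,61): 11 bp
  [61,75): 14 bp
  [75,85): 10 bp
  [85,94): 9 bp
  [94,103): 9 bp
  [103,115): 12 bp
  [115,116): 1 bp
  [116,117): 1 bp
  [117,125): 8 bp
  [125,130): 5 bp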